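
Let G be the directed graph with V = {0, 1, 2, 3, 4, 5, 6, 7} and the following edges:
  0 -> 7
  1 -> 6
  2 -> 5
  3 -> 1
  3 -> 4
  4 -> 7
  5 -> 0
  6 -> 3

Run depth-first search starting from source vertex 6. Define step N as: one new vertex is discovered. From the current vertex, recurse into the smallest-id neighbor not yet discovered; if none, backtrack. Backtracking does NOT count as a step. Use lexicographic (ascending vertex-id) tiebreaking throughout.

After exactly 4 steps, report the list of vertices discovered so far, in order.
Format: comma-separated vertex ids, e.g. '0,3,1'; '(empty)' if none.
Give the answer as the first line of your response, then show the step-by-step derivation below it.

6,3,1,4

step 1: discover 6; path=6; order=6
step 2: discover 3; path=6>3; order=6,3
step 3: discover 1; path=6>3>1; order=6,3,1
step 4: discover 4; path=6>3>4; order=6,3,1,4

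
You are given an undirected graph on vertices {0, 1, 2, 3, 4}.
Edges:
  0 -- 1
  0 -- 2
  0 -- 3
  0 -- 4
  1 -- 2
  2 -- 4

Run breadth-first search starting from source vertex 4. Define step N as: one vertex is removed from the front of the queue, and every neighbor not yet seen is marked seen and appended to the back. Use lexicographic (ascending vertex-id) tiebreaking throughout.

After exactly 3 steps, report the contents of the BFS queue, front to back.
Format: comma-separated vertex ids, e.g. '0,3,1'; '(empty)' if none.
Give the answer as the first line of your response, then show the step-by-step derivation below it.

1,3

step 1: dequeue 4; queue=[0,2]; order=4
step 2: dequeue 0; queue=[2,1,3]; order=4,0
step 3: dequeue 2; queue=[1,3]; order=4,0,2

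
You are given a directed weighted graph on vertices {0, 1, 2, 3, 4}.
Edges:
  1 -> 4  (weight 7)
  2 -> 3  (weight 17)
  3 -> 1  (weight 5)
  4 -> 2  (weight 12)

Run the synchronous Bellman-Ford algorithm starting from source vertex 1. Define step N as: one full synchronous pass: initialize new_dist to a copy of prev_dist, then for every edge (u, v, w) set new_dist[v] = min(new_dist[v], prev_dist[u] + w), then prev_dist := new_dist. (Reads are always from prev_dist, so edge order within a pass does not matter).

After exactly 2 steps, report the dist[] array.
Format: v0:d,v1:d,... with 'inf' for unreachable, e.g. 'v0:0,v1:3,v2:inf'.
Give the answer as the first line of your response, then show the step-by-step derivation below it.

v0:inf,v1:0,v2:19,v3:inf,v4:7

step 1: dist = v0:inf,v1:0,v2:inf,v3:inf,v4:7
step 2: dist = v0:inf,v1:0,v2:19,v3:inf,v4:7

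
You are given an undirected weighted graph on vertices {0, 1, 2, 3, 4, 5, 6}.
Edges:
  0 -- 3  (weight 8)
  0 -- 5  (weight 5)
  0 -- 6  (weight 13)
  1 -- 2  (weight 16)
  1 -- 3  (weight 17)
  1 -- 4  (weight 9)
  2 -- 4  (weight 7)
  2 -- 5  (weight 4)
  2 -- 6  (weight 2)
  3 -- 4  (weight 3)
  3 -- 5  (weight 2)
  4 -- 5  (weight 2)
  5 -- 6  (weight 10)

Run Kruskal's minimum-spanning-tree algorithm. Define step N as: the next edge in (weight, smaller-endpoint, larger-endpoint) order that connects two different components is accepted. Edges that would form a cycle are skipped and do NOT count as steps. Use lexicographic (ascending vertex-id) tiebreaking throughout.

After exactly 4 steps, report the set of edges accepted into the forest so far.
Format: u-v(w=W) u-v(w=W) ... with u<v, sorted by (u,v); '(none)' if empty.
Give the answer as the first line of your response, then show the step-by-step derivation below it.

2-5(w=4) 2-6(w=2) 3-5(w=2) 4-5(w=2)

step 1: add edge 2-6 (w=2); MST = {2-6(w=2)}
step 2: add edge 3-5 (w=2); MST = {2-6(w=2) 3-5(w=2)}
step 3: add edge 4-5 (w=2); MST = {2-6(w=2) 3-5(w=2) 4-5(w=2)}
step 4: add edge 2-5 (w=4); MST = {2-5(w=4) 2-6(w=2) 3-5(w=2) 4-5(w=2)}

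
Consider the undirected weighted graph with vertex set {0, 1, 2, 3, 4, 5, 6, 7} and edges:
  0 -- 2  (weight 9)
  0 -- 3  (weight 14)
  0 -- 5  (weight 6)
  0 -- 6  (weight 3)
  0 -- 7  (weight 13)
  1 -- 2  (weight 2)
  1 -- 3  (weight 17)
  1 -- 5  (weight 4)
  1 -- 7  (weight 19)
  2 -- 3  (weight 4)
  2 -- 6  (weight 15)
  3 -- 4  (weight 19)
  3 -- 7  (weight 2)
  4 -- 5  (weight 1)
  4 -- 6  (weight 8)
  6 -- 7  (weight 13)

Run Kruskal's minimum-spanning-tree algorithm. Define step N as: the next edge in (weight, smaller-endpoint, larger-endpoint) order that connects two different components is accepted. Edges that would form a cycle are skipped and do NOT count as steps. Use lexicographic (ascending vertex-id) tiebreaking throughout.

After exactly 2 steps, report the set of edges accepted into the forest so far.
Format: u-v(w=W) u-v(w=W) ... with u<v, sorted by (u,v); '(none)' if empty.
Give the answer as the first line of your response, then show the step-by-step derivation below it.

1-2(w=2) 4-5(w=1)

step 1: add edge 4-5 (w=1); MST = {4-5(w=1)}
step 2: add edge 1-2 (w=2); MST = {1-2(w=2) 4-5(w=1)}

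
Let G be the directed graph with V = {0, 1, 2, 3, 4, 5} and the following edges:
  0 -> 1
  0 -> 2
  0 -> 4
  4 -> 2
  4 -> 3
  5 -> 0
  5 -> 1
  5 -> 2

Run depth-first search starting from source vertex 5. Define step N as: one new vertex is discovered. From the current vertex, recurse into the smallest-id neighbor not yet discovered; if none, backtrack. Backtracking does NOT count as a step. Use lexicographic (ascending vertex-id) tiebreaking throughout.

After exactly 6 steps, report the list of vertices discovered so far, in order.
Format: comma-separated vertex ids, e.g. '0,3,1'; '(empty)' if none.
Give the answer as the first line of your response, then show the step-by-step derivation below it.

5,0,1,2,4,3

step 1: discover 5; path=5; order=5
step 2: discover 0; path=5>0; order=5,0
step 3: discover 1; path=5>0>1; order=5,0,1
step 4: discover 2; path=5>0>2; order=5,0,1,2
step 5: discover 4; path=5>0>4; order=5,0,1,2,4
step 6: discover 3; path=5>0>4>3; order=5,0,1,2,4,3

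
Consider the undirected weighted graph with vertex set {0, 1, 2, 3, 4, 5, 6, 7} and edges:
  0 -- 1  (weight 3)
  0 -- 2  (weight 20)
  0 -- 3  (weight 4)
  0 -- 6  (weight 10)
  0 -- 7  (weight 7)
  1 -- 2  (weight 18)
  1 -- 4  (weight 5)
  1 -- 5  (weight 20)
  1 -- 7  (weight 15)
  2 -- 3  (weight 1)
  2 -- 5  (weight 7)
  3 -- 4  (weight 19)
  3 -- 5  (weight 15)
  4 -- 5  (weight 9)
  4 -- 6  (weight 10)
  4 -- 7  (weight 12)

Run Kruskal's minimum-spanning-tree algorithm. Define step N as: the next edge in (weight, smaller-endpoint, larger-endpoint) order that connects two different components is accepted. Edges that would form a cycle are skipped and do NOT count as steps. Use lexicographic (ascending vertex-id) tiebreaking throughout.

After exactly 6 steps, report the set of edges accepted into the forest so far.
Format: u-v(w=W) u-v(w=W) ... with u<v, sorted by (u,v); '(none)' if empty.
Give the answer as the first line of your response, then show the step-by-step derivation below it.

0-1(w=3) 0-3(w=4) 0-7(w=7) 1-4(w=5) 2-3(w=1) 2-5(w=7)

step 1: add edge 2-3 (w=1); MST = {2-3(w=1)}
step 2: add edge 0-1 (w=3); MST = {0-1(w=3) 2-3(w=1)}
step 3: add edge 0-3 (w=4); MST = {0-1(w=3) 0-3(w=4) 2-3(w=1)}
step 4: add edge 1-4 (w=5); MST = {0-1(w=3) 0-3(w=4) 1-4(w=5) 2-3(w=1)}
step 5: add edge 0-7 (w=7); MST = {0-1(w=3) 0-3(w=4) 0-7(w=7) 1-4(w=5) 2-3(w=1)}
step 6: add edge 2-5 (w=7); MST = {0-1(w=3) 0-3(w=4) 0-7(w=7) 1-4(w=5) 2-3(w=1) 2-5(w=7)}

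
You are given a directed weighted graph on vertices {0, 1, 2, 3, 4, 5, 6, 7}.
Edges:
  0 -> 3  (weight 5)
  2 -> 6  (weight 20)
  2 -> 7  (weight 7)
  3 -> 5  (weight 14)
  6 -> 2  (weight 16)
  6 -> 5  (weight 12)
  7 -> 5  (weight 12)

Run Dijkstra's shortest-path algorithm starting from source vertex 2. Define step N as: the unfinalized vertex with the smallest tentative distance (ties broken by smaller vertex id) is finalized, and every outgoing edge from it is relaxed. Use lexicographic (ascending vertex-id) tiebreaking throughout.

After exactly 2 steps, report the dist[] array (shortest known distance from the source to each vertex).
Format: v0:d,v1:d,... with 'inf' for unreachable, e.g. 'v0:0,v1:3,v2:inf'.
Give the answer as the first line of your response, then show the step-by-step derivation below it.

v0:inf,v1:inf,v2:0,v3:inf,v4:inf,v5:19,v6:20,v7:7

step 1: dist = v0:inf,v1:inf,v2:0,v3:inf,v4:inf,v5:inf,v6:20,v7:7
step 2: dist = v0:inf,v1:inf,v2:0,v3:inf,v4:inf,v5:19,v6:20,v7:7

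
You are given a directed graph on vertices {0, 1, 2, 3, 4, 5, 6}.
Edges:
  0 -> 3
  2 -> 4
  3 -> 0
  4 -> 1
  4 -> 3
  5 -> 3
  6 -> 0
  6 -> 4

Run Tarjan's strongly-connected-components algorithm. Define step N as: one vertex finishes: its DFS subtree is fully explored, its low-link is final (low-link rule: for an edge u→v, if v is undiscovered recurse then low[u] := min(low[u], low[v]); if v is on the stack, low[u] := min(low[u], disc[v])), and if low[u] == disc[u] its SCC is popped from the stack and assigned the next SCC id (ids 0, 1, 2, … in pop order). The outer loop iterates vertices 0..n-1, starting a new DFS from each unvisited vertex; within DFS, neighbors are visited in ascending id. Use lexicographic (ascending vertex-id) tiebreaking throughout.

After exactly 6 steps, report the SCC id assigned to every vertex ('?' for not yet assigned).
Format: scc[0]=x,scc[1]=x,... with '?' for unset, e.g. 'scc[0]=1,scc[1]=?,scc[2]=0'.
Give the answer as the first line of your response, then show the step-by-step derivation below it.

scc[0]=0,scc[1]=1,scc[2]=3,scc[3]=0,scc[4]=2,scc[5]=4,scc[6]=?

step 1: low=(low[0]=0,low[1]=?,low[2]=?,low[3]=0,low[4]=?,low[5]=?,low[6]=?); scc=(scc[0]=?,scc[1]=?,scc[2]=?,scc[3]=?,scc[4]=?,scc[5]=?,scc[6]=?)
step 2: low=(low[0]=0,low[1]=?,low[2]=?,low[3]=0,low[4]=?,low[5]=?,low[6]=?); scc=(scc[0]=0,scc[1]=?,scc[2]=?,scc[3]=0,scc[4]=?,scc[5]=?,scc[6]=?)
step 3: low=(low[0]=0,low[1]=2,low[2]=?,low[3]=0,low[4]=?,low[5]=?,low[6]=?); scc=(scc[0]=0,scc[1]=1,scc[2]=?,scc[3]=0,scc[4]=?,scc[5]=?,scc[6]=?)
step 4: low=(low[0]=0,low[1]=2,low[2]=3,low[3]=0,low[4]=4,low[5]=?,low[6]=?); scc=(scc[0]=0,scc[1]=1,scc[2]=?,scc[3]=0,scc[4]=2,scc[5]=?,scc[6]=?)
step 5: low=(low[0]=0,low[1]=2,low[2]=3,low[3]=0,low[4]=4,low[5]=?,low[6]=?); scc=(scc[0]=0,scc[1]=1,scc[2]=3,scc[3]=0,scc[4]=2,scc[5]=?,scc[6]=?)
step 6: low=(low[0]=0,low[1]=2,low[2]=3,low[3]=0,low[4]=4,low[5]=5,low[6]=?); scc=(scc[0]=0,scc[1]=1,scc[2]=3,scc[3]=0,scc[4]=2,scc[5]=4,scc[6]=?)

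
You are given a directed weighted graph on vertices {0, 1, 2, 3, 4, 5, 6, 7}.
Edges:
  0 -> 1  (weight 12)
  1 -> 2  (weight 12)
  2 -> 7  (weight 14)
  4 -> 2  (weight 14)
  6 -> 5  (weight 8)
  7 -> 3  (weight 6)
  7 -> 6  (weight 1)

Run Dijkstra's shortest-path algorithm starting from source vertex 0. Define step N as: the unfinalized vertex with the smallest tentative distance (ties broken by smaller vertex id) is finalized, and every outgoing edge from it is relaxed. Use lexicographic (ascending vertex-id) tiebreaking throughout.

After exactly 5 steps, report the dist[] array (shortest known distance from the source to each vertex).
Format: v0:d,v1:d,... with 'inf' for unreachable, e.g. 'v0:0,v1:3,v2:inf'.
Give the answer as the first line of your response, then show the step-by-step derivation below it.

v0:0,v1:12,v2:24,v3:44,v4:inf,v5:47,v6:39,v7:38

step 1: dist = v0:0,v1:12,v2:inf,v3:inf,v4:inf,v5:inf,v6:inf,v7:inf
step 2: dist = v0:0,v1:12,v2:24,v3:inf,v4:inf,v5:inf,v6:inf,v7:inf
step 3: dist = v0:0,v1:12,v2:24,v3:inf,v4:inf,v5:inf,v6:inf,v7:38
step 4: dist = v0:0,v1:12,v2:24,v3:44,v4:inf,v5:inf,v6:39,v7:38
step 5: dist = v0:0,v1:12,v2:24,v3:44,v4:inf,v5:47,v6:39,v7:38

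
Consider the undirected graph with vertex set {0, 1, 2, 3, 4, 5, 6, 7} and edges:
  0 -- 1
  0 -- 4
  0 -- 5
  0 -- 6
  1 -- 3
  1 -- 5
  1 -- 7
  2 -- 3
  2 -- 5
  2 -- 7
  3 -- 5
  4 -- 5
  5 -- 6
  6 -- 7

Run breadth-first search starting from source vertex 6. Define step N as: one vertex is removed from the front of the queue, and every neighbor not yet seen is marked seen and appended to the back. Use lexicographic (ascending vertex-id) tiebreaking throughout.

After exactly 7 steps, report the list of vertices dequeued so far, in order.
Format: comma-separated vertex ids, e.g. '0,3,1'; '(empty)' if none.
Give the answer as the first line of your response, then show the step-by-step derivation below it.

6,0,5,7,1,4,2

step 1: dequeue 6; queue=[0,5,7]; order=6
step 2: dequeue 0; queue=[5,7,1,4]; order=6,0
step 3: dequeue 5; queue=[7,1,4,2,3]; order=6,0,5
step 4: dequeue 7; queue=[1,4,2,3]; order=6,0,5,7
step 5: dequeue 1; queue=[4,2,3]; order=6,0,5,7,1
step 6: dequeue 4; queue=[2,3]; order=6,0,5,7,1,4
step 7: dequeue 2; queue=[3]; order=6,0,5,7,1,4,2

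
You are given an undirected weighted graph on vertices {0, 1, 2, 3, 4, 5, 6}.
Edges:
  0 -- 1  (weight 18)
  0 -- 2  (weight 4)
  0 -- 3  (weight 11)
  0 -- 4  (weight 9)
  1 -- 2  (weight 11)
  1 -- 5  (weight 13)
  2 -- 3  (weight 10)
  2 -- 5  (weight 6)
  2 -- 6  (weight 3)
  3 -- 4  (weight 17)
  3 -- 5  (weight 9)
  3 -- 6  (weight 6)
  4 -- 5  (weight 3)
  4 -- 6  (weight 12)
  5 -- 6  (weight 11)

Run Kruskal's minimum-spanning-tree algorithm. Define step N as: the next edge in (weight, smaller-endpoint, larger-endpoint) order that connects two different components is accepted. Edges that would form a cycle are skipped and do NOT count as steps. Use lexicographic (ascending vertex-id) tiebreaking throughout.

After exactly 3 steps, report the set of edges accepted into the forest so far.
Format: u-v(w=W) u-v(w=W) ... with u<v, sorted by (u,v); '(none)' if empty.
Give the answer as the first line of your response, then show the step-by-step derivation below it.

0-2(w=4) 2-6(w=3) 4-5(w=3)

step 1: add edge 2-6 (w=3); MST = {2-6(w=3)}
step 2: add edge 4-5 (w=3); MST = {2-6(w=3) 4-5(w=3)}
step 3: add edge 0-2 (w=4); MST = {0-2(w=4) 2-6(w=3) 4-5(w=3)}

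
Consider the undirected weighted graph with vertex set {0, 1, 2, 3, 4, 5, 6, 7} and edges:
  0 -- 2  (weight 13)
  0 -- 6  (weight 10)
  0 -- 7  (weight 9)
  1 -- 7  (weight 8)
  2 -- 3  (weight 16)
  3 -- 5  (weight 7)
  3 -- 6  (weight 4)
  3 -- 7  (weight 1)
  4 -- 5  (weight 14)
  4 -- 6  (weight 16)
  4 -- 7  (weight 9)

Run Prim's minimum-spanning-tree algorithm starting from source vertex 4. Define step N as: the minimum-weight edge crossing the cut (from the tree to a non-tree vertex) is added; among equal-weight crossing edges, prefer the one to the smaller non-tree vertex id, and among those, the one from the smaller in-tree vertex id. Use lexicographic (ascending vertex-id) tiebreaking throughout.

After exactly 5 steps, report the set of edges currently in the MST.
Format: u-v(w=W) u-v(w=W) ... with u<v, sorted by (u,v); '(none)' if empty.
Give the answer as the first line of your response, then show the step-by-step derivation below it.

1-7(w=8) 3-5(w=7) 3-6(w=4) 3-7(w=1) 4-7(w=9)

step 1: add edge 4-7 (w=9); MST = {4-7(w=9)}
step 2: add edge 3-7 (w=1); MST = {3-7(w=1) 4-7(w=9)}
step 3: add edge 3-6 (w=4); MST = {3-6(w=4) 3-7(w=1) 4-7(w=9)}
step 4: add edge 3-5 (w=7); MST = {3-5(w=7) 3-6(w=4) 3-7(w=1) 4-7(w=9)}
step 5: add edge 1-7 (w=8); MST = {1-7(w=8) 3-5(w=7) 3-6(w=4) 3-7(w=1) 4-7(w=9)}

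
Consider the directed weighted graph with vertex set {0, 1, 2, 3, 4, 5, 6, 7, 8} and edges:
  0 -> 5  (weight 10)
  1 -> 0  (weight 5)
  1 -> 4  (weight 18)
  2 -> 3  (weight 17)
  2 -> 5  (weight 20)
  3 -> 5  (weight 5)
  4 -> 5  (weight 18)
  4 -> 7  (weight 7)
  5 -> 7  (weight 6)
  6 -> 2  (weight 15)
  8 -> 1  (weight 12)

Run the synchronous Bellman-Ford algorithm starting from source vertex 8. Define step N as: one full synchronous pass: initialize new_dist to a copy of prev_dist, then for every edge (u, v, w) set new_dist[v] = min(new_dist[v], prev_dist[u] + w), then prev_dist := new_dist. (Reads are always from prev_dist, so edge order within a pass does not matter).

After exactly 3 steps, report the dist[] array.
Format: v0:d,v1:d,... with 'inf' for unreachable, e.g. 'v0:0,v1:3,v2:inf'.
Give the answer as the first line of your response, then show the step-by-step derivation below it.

v0:17,v1:12,v2:inf,v3:inf,v4:30,v5:27,v6:inf,v7:37,v8:0

step 1: dist = v0:inf,v1:12,v2:inf,v3:inf,v4:inf,v5:inf,v6:inf,v7:inf,v8:0
step 2: dist = v0:17,v1:12,v2:inf,v3:inf,v4:30,v5:inf,v6:inf,v7:inf,v8:0
step 3: dist = v0:17,v1:12,v2:inf,v3:inf,v4:30,v5:27,v6:inf,v7:37,v8:0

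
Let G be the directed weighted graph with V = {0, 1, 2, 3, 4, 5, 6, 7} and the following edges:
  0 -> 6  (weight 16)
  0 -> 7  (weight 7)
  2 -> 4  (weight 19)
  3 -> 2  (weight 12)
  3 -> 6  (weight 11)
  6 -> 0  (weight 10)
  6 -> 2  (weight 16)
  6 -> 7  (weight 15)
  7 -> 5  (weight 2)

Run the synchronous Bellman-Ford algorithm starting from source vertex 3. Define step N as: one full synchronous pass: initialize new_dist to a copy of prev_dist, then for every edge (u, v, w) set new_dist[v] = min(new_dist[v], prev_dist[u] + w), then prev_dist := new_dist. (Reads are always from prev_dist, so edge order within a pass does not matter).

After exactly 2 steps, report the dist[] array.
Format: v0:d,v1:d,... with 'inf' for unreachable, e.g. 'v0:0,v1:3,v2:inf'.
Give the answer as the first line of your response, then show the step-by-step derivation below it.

v0:21,v1:inf,v2:12,v3:0,v4:31,v5:inf,v6:11,v7:26

step 1: dist = v0:inf,v1:inf,v2:12,v3:0,v4:inf,v5:inf,v6:11,v7:inf
step 2: dist = v0:21,v1:inf,v2:12,v3:0,v4:31,v5:inf,v6:11,v7:26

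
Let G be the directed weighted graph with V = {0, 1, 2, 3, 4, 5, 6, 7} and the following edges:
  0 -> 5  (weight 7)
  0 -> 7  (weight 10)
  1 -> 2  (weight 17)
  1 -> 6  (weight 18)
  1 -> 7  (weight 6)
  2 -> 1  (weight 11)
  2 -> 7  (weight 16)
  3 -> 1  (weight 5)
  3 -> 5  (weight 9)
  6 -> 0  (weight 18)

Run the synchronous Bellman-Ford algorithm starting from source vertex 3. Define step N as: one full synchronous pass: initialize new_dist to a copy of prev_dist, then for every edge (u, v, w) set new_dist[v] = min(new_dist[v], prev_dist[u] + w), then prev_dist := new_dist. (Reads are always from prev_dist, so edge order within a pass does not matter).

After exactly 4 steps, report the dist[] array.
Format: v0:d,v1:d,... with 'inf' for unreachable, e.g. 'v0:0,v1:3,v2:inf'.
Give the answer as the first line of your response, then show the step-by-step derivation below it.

v0:41,v1:5,v2:22,v3:0,v4:inf,v5:9,v6:23,v7:11

step 1: dist = v0:inf,v1:5,v2:inf,v3:0,v4:inf,v5:9,v6:inf,v7:inf
step 2: dist = v0:inf,v1:5,v2:22,v3:0,v4:inf,v5:9,v6:23,v7:11
step 3: dist = v0:41,v1:5,v2:22,v3:0,v4:inf,v5:9,v6:23,v7:11
step 4: dist = v0:41,v1:5,v2:22,v3:0,v4:inf,v5:9,v6:23,v7:11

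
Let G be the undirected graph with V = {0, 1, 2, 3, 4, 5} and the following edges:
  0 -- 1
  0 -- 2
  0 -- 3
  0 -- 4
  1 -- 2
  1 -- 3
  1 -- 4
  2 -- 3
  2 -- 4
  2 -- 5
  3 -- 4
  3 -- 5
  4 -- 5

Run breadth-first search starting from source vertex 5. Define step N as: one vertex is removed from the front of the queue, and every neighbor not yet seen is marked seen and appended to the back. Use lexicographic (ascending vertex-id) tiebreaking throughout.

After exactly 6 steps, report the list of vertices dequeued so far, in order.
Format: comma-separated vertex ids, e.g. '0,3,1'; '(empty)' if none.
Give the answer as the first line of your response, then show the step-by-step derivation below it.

5,2,3,4,0,1

step 1: dequeue 5; queue=[2,3,4]; order=5
step 2: dequeue 2; queue=[3,4,0,1]; order=5,2
step 3: dequeue 3; queue=[4,0,1]; order=5,2,3
step 4: dequeue 4; queue=[0,1]; order=5,2,3,4
step 5: dequeue 0; queue=[1]; order=5,2,3,4,0
step 6: dequeue 1; queue=[(empty)]; order=5,2,3,4,0,1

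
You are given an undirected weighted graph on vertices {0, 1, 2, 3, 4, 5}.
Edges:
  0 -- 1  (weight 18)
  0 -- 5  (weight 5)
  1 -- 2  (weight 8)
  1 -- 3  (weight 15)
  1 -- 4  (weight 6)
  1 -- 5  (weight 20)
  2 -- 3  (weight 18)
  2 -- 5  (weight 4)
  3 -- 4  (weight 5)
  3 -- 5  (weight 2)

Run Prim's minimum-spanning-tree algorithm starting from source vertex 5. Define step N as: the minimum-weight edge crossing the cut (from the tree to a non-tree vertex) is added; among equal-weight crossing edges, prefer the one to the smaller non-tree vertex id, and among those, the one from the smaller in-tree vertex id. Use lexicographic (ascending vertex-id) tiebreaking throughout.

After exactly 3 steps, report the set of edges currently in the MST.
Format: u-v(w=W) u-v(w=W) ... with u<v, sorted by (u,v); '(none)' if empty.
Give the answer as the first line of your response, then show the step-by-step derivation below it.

0-5(w=5) 2-5(w=4) 3-5(w=2)

step 1: add edge 3-5 (w=2); MST = {3-5(w=2)}
step 2: add edge 2-5 (w=4); MST = {2-5(w=4) 3-5(w=2)}
step 3: add edge 0-5 (w=5); MST = {0-5(w=5) 2-5(w=4) 3-5(w=2)}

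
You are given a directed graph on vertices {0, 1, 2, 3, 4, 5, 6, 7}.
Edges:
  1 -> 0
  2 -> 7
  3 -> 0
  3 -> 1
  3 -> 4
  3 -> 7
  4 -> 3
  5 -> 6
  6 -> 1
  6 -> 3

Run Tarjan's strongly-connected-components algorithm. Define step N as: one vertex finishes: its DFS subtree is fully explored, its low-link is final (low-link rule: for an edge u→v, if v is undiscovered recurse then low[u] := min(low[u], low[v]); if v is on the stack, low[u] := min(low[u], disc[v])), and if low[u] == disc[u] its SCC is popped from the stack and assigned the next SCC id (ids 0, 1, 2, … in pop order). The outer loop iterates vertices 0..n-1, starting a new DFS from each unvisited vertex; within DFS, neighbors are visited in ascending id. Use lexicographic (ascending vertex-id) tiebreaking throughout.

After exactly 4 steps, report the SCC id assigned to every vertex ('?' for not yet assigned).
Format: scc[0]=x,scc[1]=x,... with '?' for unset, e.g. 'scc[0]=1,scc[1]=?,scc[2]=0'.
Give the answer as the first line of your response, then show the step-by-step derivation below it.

scc[0]=0,scc[1]=1,scc[2]=3,scc[3]=?,scc[4]=?,scc[5]=?,scc[6]=?,scc[7]=2

step 1: low=(low[0]=0,low[1]=?,low[2]=?,low[3]=?,low[4]=?,low[5]=?,low[6]=?,low[7]=?); scc=(scc[0]=0,scc[1]=?,scc[2]=?,scc[3]=?,scc[4]=?,scc[5]=?,scc[6]=?,scc[7]=?)
step 2: low=(low[0]=0,low[1]=1,low[2]=?,low[3]=?,low[4]=?,low[5]=?,low[6]=?,low[7]=?); scc=(scc[0]=0,scc[1]=1,scc[2]=?,scc[3]=?,scc[4]=?,scc[5]=?,scc[6]=?,scc[7]=?)
step 3: low=(low[0]=0,low[1]=1,low[2]=2,low[3]=?,low[4]=?,low[5]=?,low[6]=?,low[7]=3); scc=(scc[0]=0,scc[1]=1,scc[2]=?,scc[3]=?,scc[4]=?,scc[5]=?,scc[6]=?,scc[7]=2)
step 4: low=(low[0]=0,low[1]=1,low[2]=2,low[3]=?,low[4]=?,low[5]=?,low[6]=?,low[7]=3); scc=(scc[0]=0,scc[1]=1,scc[2]=3,scc[3]=?,scc[4]=?,scc[5]=?,scc[6]=?,scc[7]=2)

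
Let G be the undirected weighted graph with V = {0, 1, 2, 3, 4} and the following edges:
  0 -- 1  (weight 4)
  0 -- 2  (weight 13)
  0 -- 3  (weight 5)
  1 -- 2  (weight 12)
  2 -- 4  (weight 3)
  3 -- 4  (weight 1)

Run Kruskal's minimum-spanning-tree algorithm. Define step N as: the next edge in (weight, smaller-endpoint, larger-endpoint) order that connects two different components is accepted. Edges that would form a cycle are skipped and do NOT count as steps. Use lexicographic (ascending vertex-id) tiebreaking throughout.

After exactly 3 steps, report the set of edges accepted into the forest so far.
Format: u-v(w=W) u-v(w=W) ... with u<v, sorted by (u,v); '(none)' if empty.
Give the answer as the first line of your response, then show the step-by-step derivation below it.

0-1(w=4) 2-4(w=3) 3-4(w=1)

step 1: add edge 3-4 (w=1); MST = {3-4(w=1)}
step 2: add edge 2-4 (w=3); MST = {2-4(w=3) 3-4(w=1)}
step 3: add edge 0-1 (w=4); MST = {0-1(w=4) 2-4(w=3) 3-4(w=1)}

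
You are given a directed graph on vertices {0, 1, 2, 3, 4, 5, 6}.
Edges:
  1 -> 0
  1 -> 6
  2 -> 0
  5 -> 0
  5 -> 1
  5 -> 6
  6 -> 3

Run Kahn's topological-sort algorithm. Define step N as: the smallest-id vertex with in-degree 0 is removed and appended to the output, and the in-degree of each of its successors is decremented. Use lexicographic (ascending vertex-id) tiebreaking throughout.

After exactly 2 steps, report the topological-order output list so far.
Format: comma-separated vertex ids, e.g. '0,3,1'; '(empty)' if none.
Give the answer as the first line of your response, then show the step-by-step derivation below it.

2,4

step 1: output 2; order=[2]; indeg=(2,1,0,1,0,0,2)
step 2: output 4; order=[2,4]; indeg=(2,1,0,1,0,0,2)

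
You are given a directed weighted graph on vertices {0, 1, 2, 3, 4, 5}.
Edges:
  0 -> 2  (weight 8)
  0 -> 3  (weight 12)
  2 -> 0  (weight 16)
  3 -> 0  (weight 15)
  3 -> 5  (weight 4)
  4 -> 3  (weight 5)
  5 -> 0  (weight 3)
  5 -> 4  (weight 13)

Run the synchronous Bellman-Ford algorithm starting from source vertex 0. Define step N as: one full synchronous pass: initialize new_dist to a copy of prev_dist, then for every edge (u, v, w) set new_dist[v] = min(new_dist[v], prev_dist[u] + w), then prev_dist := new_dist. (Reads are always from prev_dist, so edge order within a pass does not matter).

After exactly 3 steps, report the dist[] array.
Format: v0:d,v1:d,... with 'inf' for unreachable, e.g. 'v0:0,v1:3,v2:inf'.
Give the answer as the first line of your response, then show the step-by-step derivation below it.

v0:0,v1:inf,v2:8,v3:12,v4:29,v5:16

step 1: dist = v0:0,v1:inf,v2:8,v3:12,v4:inf,v5:inf
step 2: dist = v0:0,v1:inf,v2:8,v3:12,v4:inf,v5:16
step 3: dist = v0:0,v1:inf,v2:8,v3:12,v4:29,v5:16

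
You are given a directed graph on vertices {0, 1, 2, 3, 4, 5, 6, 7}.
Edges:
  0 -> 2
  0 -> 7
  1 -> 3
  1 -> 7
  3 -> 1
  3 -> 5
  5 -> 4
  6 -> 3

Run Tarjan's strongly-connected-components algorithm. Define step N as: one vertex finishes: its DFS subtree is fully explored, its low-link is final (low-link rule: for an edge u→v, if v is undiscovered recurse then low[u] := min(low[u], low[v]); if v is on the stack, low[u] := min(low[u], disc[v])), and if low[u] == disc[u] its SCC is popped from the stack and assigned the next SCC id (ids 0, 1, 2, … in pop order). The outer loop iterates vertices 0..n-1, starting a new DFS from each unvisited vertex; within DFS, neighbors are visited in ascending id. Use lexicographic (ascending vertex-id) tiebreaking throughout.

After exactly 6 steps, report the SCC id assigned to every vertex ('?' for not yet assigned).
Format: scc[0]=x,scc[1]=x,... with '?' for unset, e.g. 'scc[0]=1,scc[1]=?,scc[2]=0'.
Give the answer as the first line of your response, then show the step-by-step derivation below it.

scc[0]=2,scc[1]=?,scc[2]=0,scc[3]=?,scc[4]=3,scc[5]=4,scc[6]=?,scc[7]=1

step 1: low=(low[0]=0,low[1]=?,low[2]=1,low[3]=?,low[4]=?,low[5]=?,low[6]=?,low[7]=?); scc=(scc[0]=?,scc[1]=?,scc[2]=0,scc[3]=?,scc[4]=?,scc[5]=?,scc[6]=?,scc[7]=?)
step 2: low=(low[0]=0,low[1]=?,low[2]=1,low[3]=?,low[4]=?,low[5]=?,low[6]=?,low[7]=2); scc=(scc[0]=?,scc[1]=?,scc[2]=0,scc[3]=?,scc[4]=?,scc[5]=?,scc[6]=?,scc[7]=1)
step 3: low=(low[0]=0,low[1]=?,low[2]=1,low[3]=?,low[4]=?,low[5]=?,low[6]=?,low[7]=2); scc=(scc[0]=2,scc[1]=?,scc[2]=0,scc[3]=?,scc[4]=?,scc[5]=?,scc[6]=?,scc[7]=1)
step 4: low=(low[0]=0,low[1]=3,low[2]=1,low[3]=3,low[4]=6,low[5]=5,low[6]=?,low[7]=2); scc=(scc[0]=2,scc[1]=?,scc[2]=0,scc[3]=?,scc[4]=3,scc[5]=?,scc[6]=?,scc[7]=1)
step 5: low=(low[0]=0,low[1]=3,low[2]=1,low[3]=3,low[4]=6,low[5]=5,low[6]=?,low[7]=2); scc=(scc[0]=2,scc[1]=?,scc[2]=0,scc[3]=?,scc[4]=3,scc[5]=4,scc[6]=?,scc[7]=1)
step 6: low=(low[0]=0,low[1]=3,low[2]=1,low[3]=3,low[4]=6,low[5]=5,low[6]=?,low[7]=2); scc=(scc[0]=2,scc[1]=?,scc[2]=0,scc[3]=?,scc[4]=3,scc[5]=4,scc[6]=?,scc[7]=1)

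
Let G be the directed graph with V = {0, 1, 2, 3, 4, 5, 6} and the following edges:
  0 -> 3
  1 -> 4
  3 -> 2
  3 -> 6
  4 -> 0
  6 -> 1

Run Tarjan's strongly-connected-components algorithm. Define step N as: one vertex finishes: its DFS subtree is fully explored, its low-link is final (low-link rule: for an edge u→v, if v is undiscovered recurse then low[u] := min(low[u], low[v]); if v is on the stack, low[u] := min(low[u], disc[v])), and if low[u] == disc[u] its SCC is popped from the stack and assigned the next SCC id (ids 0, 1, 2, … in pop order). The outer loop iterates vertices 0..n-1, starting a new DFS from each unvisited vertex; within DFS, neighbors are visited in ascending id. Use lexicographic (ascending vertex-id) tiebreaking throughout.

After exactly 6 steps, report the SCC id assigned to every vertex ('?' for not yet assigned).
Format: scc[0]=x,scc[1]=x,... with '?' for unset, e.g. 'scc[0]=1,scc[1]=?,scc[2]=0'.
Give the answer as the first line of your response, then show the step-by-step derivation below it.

scc[0]=1,scc[1]=1,scc[2]=0,scc[3]=1,scc[4]=1,scc[5]=?,scc[6]=1

step 1: low=(low[0]=0,low[1]=?,low[2]=2,low[3]=1,low[4]=?,low[5]=?,low[6]=?); scc=(scc[0]=?,scc[1]=?,scc[2]=0,scc[3]=?,scc[4]=?,scc[5]=?,scc[6]=?)
step 2: low=(low[0]=0,low[1]=4,low[2]=2,low[3]=1,low[4]=0,low[5]=?,low[6]=3); scc=(scc[0]=?,scc[1]=?,scc[2]=0,scc[3]=?,scc[4]=?,scc[5]=?,scc[6]=?)
step 3: low=(low[0]=0,low[1]=0,low[2]=2,low[3]=1,low[4]=0,low[5]=?,low[6]=3); scc=(scc[0]=?,scc[1]=?,scc[2]=0,scc[3]=?,scc[4]=?,scc[5]=?,scc[6]=?)
step 4: low=(low[0]=0,low[1]=0,low[2]=2,low[3]=1,low[4]=0,low[5]=?,low[6]=0); scc=(scc[0]=?,scc[1]=?,scc[2]=0,scc[3]=?,scc[4]=?,scc[5]=?,scc[6]=?)
step 5: low=(low[0]=0,low[1]=0,low[2]=2,low[3]=0,low[4]=0,low[5]=?,low[6]=0); scc=(scc[0]=?,scc[1]=?,scc[2]=0,scc[3]=?,scc[4]=?,scc[5]=?,scc[6]=?)
step 6: low=(low[0]=0,low[1]=0,low[2]=2,low[3]=0,low[4]=0,low[5]=?,low[6]=0); scc=(scc[0]=1,scc[1]=1,scc[2]=0,scc[3]=1,scc[4]=1,scc[5]=?,scc[6]=1)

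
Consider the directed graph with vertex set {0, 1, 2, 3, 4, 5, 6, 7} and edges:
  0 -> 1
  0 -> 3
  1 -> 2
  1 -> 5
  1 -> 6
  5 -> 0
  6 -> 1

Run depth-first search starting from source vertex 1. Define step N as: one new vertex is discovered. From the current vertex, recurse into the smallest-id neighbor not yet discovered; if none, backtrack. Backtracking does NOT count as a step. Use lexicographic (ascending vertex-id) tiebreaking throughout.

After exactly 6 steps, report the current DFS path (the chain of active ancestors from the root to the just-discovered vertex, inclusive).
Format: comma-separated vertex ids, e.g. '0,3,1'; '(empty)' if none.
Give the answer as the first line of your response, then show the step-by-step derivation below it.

1,6

step 1: discover 1; path=1; order=1
step 2: discover 2; path=1>2; order=1,2
step 3: discover 5; path=1>5; order=1,2,5
step 4: discover 0; path=1>5>0; order=1,2,5,0
step 5: discover 3; path=1>5>0>3; order=1,2,5,0,3
step 6: discover 6; path=1>6; order=1,2,5,0,3,6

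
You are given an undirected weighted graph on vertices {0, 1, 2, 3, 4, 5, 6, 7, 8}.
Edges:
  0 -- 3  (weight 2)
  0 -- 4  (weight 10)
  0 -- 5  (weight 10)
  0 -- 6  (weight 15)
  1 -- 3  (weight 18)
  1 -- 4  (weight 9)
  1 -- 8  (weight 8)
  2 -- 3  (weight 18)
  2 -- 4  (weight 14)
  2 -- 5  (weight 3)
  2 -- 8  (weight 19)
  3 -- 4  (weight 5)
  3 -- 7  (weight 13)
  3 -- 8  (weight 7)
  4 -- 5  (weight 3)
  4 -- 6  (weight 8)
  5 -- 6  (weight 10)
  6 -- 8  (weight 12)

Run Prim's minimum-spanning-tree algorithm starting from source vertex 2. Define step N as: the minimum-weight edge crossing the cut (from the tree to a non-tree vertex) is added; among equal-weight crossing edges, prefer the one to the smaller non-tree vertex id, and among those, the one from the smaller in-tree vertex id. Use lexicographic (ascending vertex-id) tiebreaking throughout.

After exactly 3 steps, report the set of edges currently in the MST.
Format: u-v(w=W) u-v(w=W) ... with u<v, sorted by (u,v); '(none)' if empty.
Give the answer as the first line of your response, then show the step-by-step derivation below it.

2-5(w=3) 3-4(w=5) 4-5(w=3)

step 1: add edge 2-5 (w=3); MST = {2-5(w=3)}
step 2: add edge 4-5 (w=3); MST = {2-5(w=3) 4-5(w=3)}
step 3: add edge 3-4 (w=5); MST = {2-5(w=3) 3-4(w=5) 4-5(w=3)}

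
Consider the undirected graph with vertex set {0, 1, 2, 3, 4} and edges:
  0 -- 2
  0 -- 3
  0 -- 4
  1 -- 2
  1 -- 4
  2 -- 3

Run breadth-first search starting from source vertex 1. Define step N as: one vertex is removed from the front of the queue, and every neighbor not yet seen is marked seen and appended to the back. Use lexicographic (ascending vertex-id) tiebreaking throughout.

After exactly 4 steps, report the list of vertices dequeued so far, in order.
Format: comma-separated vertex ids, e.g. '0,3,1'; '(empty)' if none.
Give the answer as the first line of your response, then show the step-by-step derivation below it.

1,2,4,0

step 1: dequeue 1; queue=[2,4]; order=1
step 2: dequeue 2; queue=[4,0,3]; order=1,2
step 3: dequeue 4; queue=[0,3]; order=1,2,4
step 4: dequeue 0; queue=[3]; order=1,2,4,0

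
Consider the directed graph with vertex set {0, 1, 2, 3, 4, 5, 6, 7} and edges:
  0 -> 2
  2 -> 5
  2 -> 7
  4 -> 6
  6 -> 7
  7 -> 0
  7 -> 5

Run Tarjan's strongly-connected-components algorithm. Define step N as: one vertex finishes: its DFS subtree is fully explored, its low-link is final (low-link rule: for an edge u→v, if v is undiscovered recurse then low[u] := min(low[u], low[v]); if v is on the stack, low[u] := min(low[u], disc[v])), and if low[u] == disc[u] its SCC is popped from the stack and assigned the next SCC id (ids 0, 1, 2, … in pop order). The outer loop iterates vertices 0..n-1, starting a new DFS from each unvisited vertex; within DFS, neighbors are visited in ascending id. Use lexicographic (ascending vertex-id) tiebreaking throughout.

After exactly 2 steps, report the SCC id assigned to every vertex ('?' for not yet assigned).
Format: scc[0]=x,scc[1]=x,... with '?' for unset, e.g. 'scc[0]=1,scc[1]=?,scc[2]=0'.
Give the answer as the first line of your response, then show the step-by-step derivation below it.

scc[0]=?,scc[1]=?,scc[2]=?,scc[3]=?,scc[4]=?,scc[5]=0,scc[6]=?,scc[7]=?

step 1: low=(low[0]=0,low[1]=?,low[2]=1,low[3]=?,low[4]=?,low[5]=2,low[6]=?,low[7]=?); scc=(scc[0]=?,scc[1]=?,scc[2]=?,scc[3]=?,scc[4]=?,scc[5]=0,scc[6]=?,scc[7]=?)
step 2: low=(low[0]=0,low[1]=?,low[2]=1,low[3]=?,low[4]=?,low[5]=2,low[6]=?,low[7]=0); scc=(scc[0]=?,scc[1]=?,scc[2]=?,scc[3]=?,scc[4]=?,scc[5]=0,scc[6]=?,scc[7]=?)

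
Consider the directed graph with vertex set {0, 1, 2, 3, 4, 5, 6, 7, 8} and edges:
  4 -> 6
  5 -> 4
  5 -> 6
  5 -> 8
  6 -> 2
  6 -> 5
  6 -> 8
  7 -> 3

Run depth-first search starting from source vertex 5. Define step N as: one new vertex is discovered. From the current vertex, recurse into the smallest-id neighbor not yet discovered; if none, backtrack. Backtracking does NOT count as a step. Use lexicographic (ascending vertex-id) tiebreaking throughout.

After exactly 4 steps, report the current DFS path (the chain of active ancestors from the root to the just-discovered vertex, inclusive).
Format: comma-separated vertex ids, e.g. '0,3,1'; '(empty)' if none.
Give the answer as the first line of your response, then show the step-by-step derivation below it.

5,4,6,2

step 1: discover 5; path=5; order=5
step 2: discover 4; path=5>4; order=5,4
step 3: discover 6; path=5>4>6; order=5,4,6
step 4: discover 2; path=5>4>6>2; order=5,4,6,2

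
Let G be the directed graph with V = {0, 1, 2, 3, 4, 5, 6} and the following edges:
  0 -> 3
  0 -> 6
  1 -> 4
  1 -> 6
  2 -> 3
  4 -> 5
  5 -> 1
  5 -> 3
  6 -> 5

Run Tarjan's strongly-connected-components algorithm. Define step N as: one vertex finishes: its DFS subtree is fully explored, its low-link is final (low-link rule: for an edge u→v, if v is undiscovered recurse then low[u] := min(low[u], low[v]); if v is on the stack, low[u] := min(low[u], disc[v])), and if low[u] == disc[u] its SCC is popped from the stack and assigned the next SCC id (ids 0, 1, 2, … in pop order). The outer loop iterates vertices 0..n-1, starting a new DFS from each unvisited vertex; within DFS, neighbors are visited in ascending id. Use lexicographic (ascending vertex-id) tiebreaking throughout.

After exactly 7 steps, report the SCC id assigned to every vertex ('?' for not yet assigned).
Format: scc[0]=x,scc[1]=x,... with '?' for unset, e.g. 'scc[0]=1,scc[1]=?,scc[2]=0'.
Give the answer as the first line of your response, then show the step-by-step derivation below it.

scc[0]=2,scc[1]=1,scc[2]=3,scc[3]=0,scc[4]=1,scc[5]=1,scc[6]=1

step 1: low=(low[0]=0,low[1]=?,low[2]=?,low[3]=1,low[4]=?,low[5]=?,low[6]=?); scc=(scc[0]=?,scc[1]=?,scc[2]=?,scc[3]=0,scc[4]=?,scc[5]=?,scc[6]=?)
step 2: low=(low[0]=0,low[1]=4,low[2]=?,low[3]=1,low[4]=3,low[5]=3,low[6]=2); scc=(scc[0]=?,scc[1]=?,scc[2]=?,scc[3]=0,scc[4]=?,scc[5]=?,scc[6]=?)
step 3: low=(low[0]=0,low[1]=2,low[2]=?,low[3]=1,low[4]=3,low[5]=3,low[6]=2); scc=(scc[0]=?,scc[1]=?,scc[2]=?,scc[3]=0,scc[4]=?,scc[5]=?,scc[6]=?)
step 4: low=(low[0]=0,low[1]=2,low[2]=?,low[3]=1,low[4]=3,low[5]=2,low[6]=2); scc=(scc[0]=?,scc[1]=?,scc[2]=?,scc[3]=0,scc[4]=?,scc[5]=?,scc[6]=?)
step 5: low=(low[0]=0,low[1]=2,low[2]=?,low[3]=1,low[4]=3,low[5]=2,low[6]=2); scc=(scc[0]=?,scc[1]=1,scc[2]=?,scc[3]=0,scc[4]=1,scc[5]=1,scc[6]=1)
step 6: low=(low[0]=0,low[1]=2,low[2]=?,low[3]=1,low[4]=3,low[5]=2,low[6]=2); scc=(scc[0]=2,scc[1]=1,scc[2]=?,scc[3]=0,scc[4]=1,scc[5]=1,scc[6]=1)
step 7: low=(low[0]=0,low[1]=2,low[2]=6,low[3]=1,low[4]=3,low[5]=2,low[6]=2); scc=(scc[0]=2,scc[1]=1,scc[2]=3,scc[3]=0,scc[4]=1,scc[5]=1,scc[6]=1)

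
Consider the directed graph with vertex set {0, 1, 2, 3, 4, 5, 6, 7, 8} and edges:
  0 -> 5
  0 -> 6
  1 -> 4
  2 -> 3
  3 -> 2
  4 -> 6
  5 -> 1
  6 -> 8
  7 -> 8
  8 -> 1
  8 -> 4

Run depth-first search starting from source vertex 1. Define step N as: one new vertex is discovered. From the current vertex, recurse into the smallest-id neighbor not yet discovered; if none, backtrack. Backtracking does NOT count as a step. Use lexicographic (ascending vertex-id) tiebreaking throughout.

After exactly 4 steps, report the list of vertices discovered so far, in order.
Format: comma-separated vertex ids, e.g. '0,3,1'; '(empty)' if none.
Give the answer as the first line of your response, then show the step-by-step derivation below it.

1,4,6,8

step 1: discover 1; path=1; order=1
step 2: discover 4; path=1>4; order=1,4
step 3: discover 6; path=1>4>6; order=1,4,6
step 4: discover 8; path=1>4>6>8; order=1,4,6,8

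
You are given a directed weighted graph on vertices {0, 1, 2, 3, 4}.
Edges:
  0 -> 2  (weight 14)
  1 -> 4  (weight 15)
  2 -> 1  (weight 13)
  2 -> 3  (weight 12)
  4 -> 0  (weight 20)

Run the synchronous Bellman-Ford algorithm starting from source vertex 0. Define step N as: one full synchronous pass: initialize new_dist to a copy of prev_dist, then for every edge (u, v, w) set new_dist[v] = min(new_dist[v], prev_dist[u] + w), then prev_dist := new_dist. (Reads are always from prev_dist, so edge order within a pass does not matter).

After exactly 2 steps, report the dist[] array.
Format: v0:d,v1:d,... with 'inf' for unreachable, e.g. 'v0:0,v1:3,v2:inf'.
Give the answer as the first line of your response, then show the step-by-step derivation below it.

v0:0,v1:27,v2:14,v3:26,v4:inf

step 1: dist = v0:0,v1:inf,v2:14,v3:inf,v4:inf
step 2: dist = v0:0,v1:27,v2:14,v3:26,v4:inf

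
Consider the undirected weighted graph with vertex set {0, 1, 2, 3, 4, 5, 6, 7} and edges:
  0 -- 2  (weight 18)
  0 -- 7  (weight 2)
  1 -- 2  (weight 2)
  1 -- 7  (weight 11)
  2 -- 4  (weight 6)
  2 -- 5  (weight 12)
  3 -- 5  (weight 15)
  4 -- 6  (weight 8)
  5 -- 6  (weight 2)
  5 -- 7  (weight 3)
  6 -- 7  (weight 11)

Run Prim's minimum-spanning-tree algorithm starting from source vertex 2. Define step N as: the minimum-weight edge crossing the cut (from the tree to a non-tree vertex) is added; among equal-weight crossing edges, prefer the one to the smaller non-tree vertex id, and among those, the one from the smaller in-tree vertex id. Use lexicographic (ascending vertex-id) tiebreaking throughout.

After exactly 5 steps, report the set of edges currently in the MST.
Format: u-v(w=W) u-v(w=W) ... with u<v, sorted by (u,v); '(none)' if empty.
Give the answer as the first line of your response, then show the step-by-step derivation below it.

1-2(w=2) 2-4(w=6) 4-6(w=8) 5-6(w=2) 5-7(w=3)

step 1: add edge 1-2 (w=2); MST = {1-2(w=2)}
step 2: add edge 2-4 (w=6); MST = {1-2(w=2) 2-4(w=6)}
step 3: add edge 4-6 (w=8); MST = {1-2(w=2) 2-4(w=6) 4-6(w=8)}
step 4: add edge 5-6 (w=2); MST = {1-2(w=2) 2-4(w=6) 4-6(w=8) 5-6(w=2)}
step 5: add edge 5-7 (w=3); MST = {1-2(w=2) 2-4(w=6) 4-6(w=8) 5-6(w=2) 5-7(w=3)}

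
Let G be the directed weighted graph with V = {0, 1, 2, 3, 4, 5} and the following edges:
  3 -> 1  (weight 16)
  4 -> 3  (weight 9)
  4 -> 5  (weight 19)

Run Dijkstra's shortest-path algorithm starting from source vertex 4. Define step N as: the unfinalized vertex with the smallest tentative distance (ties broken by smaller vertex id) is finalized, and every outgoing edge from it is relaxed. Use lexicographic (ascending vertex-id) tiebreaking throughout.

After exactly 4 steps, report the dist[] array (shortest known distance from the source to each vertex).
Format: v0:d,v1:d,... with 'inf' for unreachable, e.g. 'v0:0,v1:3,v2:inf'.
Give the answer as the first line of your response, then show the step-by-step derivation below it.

v0:inf,v1:25,v2:inf,v3:9,v4:0,v5:19

step 1: dist = v0:inf,v1:inf,v2:inf,v3:9,v4:0,v5:19
step 2: dist = v0:inf,v1:25,v2:inf,v3:9,v4:0,v5:19
step 3: dist = v0:inf,v1:25,v2:inf,v3:9,v4:0,v5:19
step 4: dist = v0:inf,v1:25,v2:inf,v3:9,v4:0,v5:19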